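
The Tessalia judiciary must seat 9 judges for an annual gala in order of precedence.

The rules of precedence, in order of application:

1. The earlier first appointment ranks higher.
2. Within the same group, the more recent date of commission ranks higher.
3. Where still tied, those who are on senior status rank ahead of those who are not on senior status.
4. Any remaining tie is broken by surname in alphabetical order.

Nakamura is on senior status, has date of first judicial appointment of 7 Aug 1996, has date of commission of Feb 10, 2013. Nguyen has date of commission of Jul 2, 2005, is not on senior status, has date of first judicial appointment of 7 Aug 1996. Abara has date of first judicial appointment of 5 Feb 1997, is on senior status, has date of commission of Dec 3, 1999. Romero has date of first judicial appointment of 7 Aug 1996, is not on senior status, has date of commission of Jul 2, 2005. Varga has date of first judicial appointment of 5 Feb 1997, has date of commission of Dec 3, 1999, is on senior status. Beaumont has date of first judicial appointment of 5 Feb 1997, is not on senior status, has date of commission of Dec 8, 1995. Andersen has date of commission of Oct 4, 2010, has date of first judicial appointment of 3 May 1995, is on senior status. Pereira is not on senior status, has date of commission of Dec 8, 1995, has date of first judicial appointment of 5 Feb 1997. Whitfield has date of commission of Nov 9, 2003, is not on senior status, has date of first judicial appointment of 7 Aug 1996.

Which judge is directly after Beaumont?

By date of first judicial appointment (earlier first): Andersen (3 May 1995); then Nakamura, Nguyen, Romero and Whitfield (each 7 Aug 1996); then Abara, Varga, Beaumont and Pereira (each 5 Feb 1997).
Among Nakamura, Nguyen, Romero and Whitfield, by date of commission (later first): Nakamura (Feb 10, 2013) before Nguyen and Romero (Jul 2, 2005) before Whitfield (Nov 9, 2003).
Nguyen and Romero are each not on senior status, so the next rule applies.
Among Nguyen and Romero, alphabetically by surname: Nguyen before Romero.
Among Abara, Varga, Beaumont and Pereira, by date of commission (later first): Abara and Varga (Dec 3, 1999) before Beaumont and Pereira (Dec 8, 1995).
Abara and Varga are each on senior status, so the next rule applies.
Among Abara and Varga, alphabetically by surname: Abara before Varga.
Beaumont and Pereira are each not on senior status, so the next rule applies.
Among Beaumont and Pereira, alphabetically by surname: Beaumont before Pereira.
Order: Andersen, Nakamura, Nguyen, Romero, Whitfield, Abara, Varga, Beaumont, Pereira.

Pereira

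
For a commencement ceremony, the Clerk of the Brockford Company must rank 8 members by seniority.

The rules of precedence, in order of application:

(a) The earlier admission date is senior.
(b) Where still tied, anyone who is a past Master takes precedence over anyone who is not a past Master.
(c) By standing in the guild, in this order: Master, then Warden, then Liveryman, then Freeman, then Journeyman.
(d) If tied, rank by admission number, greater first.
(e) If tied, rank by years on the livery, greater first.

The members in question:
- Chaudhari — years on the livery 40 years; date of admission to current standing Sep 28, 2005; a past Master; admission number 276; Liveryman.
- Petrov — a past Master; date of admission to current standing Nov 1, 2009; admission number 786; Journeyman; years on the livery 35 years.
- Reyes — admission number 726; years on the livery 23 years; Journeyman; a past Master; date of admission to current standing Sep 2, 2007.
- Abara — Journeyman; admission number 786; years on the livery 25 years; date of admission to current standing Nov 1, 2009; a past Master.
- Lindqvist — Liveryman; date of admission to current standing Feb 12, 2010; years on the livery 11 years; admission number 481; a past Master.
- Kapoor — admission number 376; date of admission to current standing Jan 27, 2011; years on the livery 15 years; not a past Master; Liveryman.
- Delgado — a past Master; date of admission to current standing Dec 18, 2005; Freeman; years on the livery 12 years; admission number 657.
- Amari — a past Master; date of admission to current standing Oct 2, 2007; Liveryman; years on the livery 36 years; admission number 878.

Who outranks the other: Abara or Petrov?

By date of admission to current standing (earlier first): Chaudhari (Sep 28, 2005); then Delgado (Dec 18, 2005); then Reyes (Sep 2, 2007); then Amari (Oct 2, 2007); then Petrov and Abara (both Nov 1, 2009); then Lindqvist (Feb 12, 2010); then Kapoor (Jan 27, 2011).
Petrov and Abara are each a past Master, so the next rule applies.
Petrov and Abara are each Journeyman, so the next rule applies.
Petrov and Abara both have admission number 786, so the next rule applies.
Among Petrov and Abara, by years on the livery (higher first): Petrov (35 years) before Abara (25 years).
So Petrov takes precedence.

Petrov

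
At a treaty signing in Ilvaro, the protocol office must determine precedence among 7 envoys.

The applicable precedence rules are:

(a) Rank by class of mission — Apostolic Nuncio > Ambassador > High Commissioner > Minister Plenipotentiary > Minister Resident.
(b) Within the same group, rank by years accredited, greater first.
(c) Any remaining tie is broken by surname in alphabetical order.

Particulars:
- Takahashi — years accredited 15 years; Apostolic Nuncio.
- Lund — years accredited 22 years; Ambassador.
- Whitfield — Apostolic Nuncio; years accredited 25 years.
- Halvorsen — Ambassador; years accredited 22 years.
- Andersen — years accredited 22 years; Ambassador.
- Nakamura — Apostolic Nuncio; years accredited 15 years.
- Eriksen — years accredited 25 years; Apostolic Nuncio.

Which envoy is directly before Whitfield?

Eriksen

By class of mission: Eriksen, Whitfield, Nakamura and Takahashi (Apostolic Nuncio); then Andersen, Halvorsen and Lund (Ambassador).
Among Eriksen, Whitfield, Nakamura and Takahashi, by years accredited (higher first): Eriksen and Whitfield (25 years) before Nakamura and Takahashi (15 years).
Among Eriksen and Whitfield, alphabetically by surname: Eriksen before Whitfield.
Among Nakamura and Takahashi, alphabetically by surname: Nakamura before Takahashi.
Andersen, Halvorsen and Lund all have years accredited 22 years, so the next rule applies.
Among Andersen, Halvorsen and Lund, alphabetically by surname: Andersen before Halvorsen before Lund.
Order: Eriksen, Whitfield, Nakamura, Takahashi, Andersen, Halvorsen, Lund.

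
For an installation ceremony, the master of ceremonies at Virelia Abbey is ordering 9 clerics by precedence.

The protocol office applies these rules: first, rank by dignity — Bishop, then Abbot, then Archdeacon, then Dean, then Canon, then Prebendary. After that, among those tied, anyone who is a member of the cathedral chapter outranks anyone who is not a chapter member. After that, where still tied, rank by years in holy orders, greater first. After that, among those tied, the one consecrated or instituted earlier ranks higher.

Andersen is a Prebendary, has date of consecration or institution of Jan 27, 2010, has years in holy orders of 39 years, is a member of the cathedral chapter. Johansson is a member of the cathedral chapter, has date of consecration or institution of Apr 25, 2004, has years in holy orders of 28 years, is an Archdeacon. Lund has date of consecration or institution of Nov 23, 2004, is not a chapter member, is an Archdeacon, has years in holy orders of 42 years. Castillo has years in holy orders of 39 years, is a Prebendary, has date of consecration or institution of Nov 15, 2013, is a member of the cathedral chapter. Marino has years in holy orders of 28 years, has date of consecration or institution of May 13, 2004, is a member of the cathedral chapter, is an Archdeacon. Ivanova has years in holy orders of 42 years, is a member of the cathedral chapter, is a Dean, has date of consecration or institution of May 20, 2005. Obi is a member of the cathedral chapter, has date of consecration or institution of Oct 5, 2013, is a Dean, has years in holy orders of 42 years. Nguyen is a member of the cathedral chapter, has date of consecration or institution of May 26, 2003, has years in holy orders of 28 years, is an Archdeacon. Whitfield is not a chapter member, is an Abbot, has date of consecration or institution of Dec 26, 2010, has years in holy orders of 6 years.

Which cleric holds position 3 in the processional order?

Johansson

By dignity: Whitfield (Abbot); then Nguyen, Johansson, Marino and Lund (Archdeacon); then Ivanova and Obi (Dean); then Andersen and Castillo (Prebendary).
Among Nguyen, Johansson, Marino and Lund, a member of the cathedral chapter before not a chapter member: Nguyen, Johansson and Marino (a member of the cathedral chapter) before Lund (not a chapter member).
Nguyen, Johansson and Marino all have years in holy orders 28 years, so the next rule applies.
Among Nguyen, Johansson and Marino, by date of consecration or institution (earlier first): Nguyen (May 26, 2003) before Johansson (Apr 25, 2004) before Marino (May 13, 2004).
Ivanova and Obi are each a member of the cathedral chapter, so the next rule applies.
Ivanova and Obi both have years in holy orders 42 years, so the next rule applies.
Among Ivanova and Obi, by date of consecration or institution (earlier first): Ivanova (May 20, 2005) before Obi (Oct 5, 2013).
Andersen and Castillo are each a member of the cathedral chapter, so the next rule applies.
Andersen and Castillo both have years in holy orders 39 years, so the next rule applies.
Among Andersen and Castillo, by date of consecration or institution (earlier first): Andersen (Jan 27, 2010) before Castillo (Nov 15, 2013).
Order: Whitfield, Nguyen, Johansson, Marino, Lund, Ivanova, Obi, Andersen, Castillo.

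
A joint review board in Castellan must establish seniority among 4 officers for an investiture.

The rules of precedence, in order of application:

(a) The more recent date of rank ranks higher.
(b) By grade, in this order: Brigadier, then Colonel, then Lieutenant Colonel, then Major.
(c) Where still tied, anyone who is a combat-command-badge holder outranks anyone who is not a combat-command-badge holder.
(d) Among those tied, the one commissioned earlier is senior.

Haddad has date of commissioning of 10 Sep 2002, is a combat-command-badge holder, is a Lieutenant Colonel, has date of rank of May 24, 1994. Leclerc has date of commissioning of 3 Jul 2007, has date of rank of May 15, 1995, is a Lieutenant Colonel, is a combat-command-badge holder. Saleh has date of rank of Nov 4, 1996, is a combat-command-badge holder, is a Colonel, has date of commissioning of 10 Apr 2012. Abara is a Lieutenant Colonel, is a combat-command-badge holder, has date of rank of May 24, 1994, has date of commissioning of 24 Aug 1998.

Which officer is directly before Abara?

Leclerc

By date of rank (later first): Saleh (Nov 4, 1996); then Leclerc (May 15, 1995); then Abara and Haddad (both May 24, 1994).
Abara and Haddad are each Lieutenant Colonel, so the next rule applies.
Abara and Haddad are each a combat-command-badge holder, so the next rule applies.
Among Abara and Haddad, by date of commissioning (earlier first): Abara (24 Aug 1998) before Haddad (10 Sep 2002).
Order: Saleh, Leclerc, Abara, Haddad.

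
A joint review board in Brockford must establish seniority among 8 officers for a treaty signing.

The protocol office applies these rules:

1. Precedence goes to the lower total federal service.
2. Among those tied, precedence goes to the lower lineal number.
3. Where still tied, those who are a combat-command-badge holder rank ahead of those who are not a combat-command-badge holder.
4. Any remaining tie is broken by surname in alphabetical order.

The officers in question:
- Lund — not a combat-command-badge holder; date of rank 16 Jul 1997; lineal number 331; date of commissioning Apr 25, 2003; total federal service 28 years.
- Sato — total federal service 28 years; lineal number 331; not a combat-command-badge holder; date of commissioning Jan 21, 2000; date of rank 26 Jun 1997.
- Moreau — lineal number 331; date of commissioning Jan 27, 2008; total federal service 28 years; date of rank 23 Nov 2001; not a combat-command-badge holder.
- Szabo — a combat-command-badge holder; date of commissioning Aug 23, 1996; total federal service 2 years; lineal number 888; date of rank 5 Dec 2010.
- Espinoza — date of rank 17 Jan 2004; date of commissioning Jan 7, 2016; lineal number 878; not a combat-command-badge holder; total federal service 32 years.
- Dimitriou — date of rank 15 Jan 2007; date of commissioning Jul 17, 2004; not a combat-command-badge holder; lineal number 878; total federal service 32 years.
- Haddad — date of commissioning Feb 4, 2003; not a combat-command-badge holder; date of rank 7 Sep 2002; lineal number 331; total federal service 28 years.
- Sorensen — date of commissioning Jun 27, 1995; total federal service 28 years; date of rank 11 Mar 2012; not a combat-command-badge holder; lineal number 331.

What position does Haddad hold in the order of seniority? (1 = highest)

By total federal service (lower first): Szabo (2 years); then Haddad, Lund, Moreau, Sato and Sorensen (each 28 years); then Dimitriou and Espinoza (both 32 years).
Haddad, Lund, Moreau, Sato and Sorensen all have lineal number 331, so the next rule applies.
Haddad, Lund, Moreau, Sato and Sorensen are each not a combat-command-badge holder, so the next rule applies.
Among Haddad, Lund, Moreau, Sato and Sorensen, alphabetically by surname: Haddad before Lund before Moreau before Sato before Sorensen.
Dimitriou and Espinoza both have lineal number 878, so the next rule applies.
Dimitriou and Espinoza are each not a combat-command-badge holder, so the next rule applies.
Among Dimitriou and Espinoza, alphabetically by surname: Dimitriou before Espinoza.
Order: Szabo, Haddad, Lund, Moreau, Sato, Sorensen, Dimitriou, Espinoza. So position 2.

2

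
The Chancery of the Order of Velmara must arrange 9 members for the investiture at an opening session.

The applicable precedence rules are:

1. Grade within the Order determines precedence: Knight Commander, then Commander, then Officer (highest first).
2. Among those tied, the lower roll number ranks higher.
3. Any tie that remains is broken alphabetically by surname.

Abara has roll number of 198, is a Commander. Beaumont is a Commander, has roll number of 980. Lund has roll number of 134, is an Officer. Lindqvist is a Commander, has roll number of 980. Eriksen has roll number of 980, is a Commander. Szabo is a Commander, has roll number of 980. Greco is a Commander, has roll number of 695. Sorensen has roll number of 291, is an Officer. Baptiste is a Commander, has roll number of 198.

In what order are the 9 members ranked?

By grade within the Order: Abara, Baptiste, Greco, Beaumont, Eriksen, Lindqvist and Szabo (Commander); then Lund and Sorensen (Officer).
Among Abara, Baptiste, Greco, Beaumont, Eriksen, Lindqvist and Szabo, by roll number (lower first): Abara and Baptiste (198) before Greco (695) before Beaumont, Eriksen, Lindqvist and Szabo (980).
Among Abara and Baptiste, alphabetically by surname: Abara before Baptiste.
Among Beaumont, Eriksen, Lindqvist and Szabo, alphabetically by surname: Beaumont before Eriksen before Lindqvist before Szabo.
Among Lund and Sorensen, by roll number (lower first): Lund (134) before Sorensen (291).
Full order: Abara, Baptiste, Greco, Beaumont, Eriksen, Lindqvist, Szabo, Lund, Sorensen.

Abara, Baptiste, Greco, Beaumont, Eriksen, Lindqvist, Szabo, Lund, Sorensen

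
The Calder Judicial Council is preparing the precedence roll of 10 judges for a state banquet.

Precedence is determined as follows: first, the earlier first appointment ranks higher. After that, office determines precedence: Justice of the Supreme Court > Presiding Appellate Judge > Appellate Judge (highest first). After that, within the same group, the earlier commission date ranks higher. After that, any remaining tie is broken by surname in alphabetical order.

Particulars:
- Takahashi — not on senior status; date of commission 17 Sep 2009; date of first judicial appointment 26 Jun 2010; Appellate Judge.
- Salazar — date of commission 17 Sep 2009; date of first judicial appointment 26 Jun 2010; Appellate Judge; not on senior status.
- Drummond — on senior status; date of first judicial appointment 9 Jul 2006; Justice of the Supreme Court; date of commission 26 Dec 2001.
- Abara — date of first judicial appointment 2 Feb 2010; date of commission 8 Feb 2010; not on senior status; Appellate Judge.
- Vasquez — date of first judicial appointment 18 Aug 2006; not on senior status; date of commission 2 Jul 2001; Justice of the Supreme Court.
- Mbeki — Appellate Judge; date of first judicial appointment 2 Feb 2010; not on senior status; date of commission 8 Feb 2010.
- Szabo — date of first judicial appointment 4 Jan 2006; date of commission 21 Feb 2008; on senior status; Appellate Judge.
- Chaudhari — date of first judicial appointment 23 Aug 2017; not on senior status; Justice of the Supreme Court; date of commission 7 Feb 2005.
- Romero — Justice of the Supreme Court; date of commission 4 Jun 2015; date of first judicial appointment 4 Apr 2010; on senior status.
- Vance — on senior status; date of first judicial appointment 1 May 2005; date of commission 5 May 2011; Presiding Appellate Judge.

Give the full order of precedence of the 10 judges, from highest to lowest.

Vance, Szabo, Drummond, Vasquez, Abara, Mbeki, Romero, Salazar, Takahashi, Chaudhari

By date of first judicial appointment (earlier first): Vance (1 May 2005); then Szabo (4 Jan 2006); then Drummond (9 Jul 2006); then Vasquez (18 Aug 2006); then Abara and Mbeki (both 2 Feb 2010); then Romero (4 Apr 2010); then Salazar and Takahashi (both 26 Jun 2010); then Chaudhari (23 Aug 2017).
Abara and Mbeki are each Appellate Judge, so the next rule applies.
Abara and Mbeki both have date of commission 8 Feb 2010, so the next rule applies.
Among Abara and Mbeki, alphabetically by surname: Abara before Mbeki.
Salazar and Takahashi are each Appellate Judge, so the next rule applies.
Salazar and Takahashi both have date of commission 17 Sep 2009, so the next rule applies.
Among Salazar and Takahashi, alphabetically by surname: Salazar before Takahashi.
Full order: Vance, Szabo, Drummond, Vasquez, Abara, Mbeki, Romero, Salazar, Takahashi, Chaudhari.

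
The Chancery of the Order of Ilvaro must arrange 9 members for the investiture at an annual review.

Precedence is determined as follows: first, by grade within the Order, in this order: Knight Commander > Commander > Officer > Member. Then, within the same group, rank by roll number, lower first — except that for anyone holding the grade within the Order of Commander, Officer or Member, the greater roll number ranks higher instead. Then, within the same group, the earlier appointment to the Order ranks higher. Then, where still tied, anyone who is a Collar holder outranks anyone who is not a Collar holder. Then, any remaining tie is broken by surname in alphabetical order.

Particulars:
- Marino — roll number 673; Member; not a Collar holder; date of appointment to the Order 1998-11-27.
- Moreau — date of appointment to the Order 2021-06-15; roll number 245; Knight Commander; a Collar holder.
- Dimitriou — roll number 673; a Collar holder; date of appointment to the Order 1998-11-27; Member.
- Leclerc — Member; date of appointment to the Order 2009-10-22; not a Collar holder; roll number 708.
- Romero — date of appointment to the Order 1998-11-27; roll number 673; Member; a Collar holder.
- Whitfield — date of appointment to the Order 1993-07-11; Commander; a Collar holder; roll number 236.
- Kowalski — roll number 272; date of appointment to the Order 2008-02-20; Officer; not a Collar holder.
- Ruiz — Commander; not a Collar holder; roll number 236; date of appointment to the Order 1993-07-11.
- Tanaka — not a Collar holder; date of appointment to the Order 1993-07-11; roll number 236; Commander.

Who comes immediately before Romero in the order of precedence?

By grade within the Order: Moreau (Knight Commander); then Whitfield, Ruiz and Tanaka (Commander); then Kowalski (Officer); then Leclerc, Dimitriou, Romero and Marino (Member).
Whitfield, Ruiz and Tanaka all have roll number 236, so the next rule applies.
Whitfield, Ruiz and Tanaka all have date of appointment to the Order 1993-07-11, so the next rule applies.
Among Whitfield, Ruiz and Tanaka, a Collar holder before not a Collar holder: Whitfield (a Collar holder) before Ruiz and Tanaka (not a Collar holder).
Among Ruiz and Tanaka, alphabetically by surname: Ruiz before Tanaka.
Among Leclerc, Dimitriou, Romero and Marino, by roll number (higher first) (reversed rule for this group): Leclerc (708) before Dimitriou, Romero and Marino (673).
Dimitriou, Romero and Marino all have date of appointment to the Order 1998-11-27, so the next rule applies.
Among Dimitriou, Romero and Marino, a Collar holder before not a Collar holder: Dimitriou and Romero (a Collar holder) before Marino (not a Collar holder).
Among Dimitriou and Romero, alphabetically by surname: Dimitriou before Romero.
Order: Moreau, Whitfield, Ruiz, Tanaka, Kowalski, Leclerc, Dimitriou, Romero, Marino.

Dimitriou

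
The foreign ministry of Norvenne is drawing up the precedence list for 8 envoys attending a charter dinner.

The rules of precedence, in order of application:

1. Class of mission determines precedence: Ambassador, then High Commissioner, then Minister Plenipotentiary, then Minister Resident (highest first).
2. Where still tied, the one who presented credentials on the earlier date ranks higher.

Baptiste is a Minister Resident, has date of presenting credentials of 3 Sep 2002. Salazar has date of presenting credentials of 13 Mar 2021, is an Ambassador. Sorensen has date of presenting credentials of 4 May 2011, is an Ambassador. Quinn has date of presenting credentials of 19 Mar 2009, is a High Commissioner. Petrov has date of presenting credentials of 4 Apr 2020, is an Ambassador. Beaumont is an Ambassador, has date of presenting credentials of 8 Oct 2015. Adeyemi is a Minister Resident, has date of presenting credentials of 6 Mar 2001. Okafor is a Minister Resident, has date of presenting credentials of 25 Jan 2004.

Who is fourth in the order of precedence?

Salazar

By class of mission: Sorensen, Beaumont, Petrov and Salazar (Ambassador); then Quinn (High Commissioner); then Adeyemi, Baptiste and Okafor (Minister Resident).
Among Sorensen, Beaumont, Petrov and Salazar, by date of presenting credentials (earlier first): Sorensen (4 May 2011) before Beaumont (8 Oct 2015) before Petrov (4 Apr 2020) before Salazar (13 Mar 2021).
Among Adeyemi, Baptiste and Okafor, by date of presenting credentials (earlier first): Adeyemi (6 Mar 2001) before Baptiste (3 Sep 2002) before Okafor (25 Jan 2004).
Order: Sorensen, Beaumont, Petrov, Salazar, Quinn, Adeyemi, Baptiste, Okafor.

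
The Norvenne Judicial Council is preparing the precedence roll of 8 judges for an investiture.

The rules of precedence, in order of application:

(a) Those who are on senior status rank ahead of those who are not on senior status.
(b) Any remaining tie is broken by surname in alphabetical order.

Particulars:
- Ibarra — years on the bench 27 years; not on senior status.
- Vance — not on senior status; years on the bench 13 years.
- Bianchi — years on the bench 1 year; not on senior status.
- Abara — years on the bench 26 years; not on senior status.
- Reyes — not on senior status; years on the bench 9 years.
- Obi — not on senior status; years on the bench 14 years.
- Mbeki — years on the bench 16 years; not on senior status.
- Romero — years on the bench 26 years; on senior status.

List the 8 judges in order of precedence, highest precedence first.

Romero, Abara, Bianchi, Ibarra, Mbeki, Obi, Reyes, Vance

By the first rule: Romero (on senior status); then Abara, Bianchi, Ibarra, Mbeki, Obi, Reyes and Vance (each not on senior status).
Among Abara, Bianchi, Ibarra, Mbeki, Obi, Reyes and Vance, alphabetically by surname: Abara before Bianchi before Ibarra before Mbeki before Obi before Reyes before Vance.
Full order: Romero, Abara, Bianchi, Ibarra, Mbeki, Obi, Reyes, Vance.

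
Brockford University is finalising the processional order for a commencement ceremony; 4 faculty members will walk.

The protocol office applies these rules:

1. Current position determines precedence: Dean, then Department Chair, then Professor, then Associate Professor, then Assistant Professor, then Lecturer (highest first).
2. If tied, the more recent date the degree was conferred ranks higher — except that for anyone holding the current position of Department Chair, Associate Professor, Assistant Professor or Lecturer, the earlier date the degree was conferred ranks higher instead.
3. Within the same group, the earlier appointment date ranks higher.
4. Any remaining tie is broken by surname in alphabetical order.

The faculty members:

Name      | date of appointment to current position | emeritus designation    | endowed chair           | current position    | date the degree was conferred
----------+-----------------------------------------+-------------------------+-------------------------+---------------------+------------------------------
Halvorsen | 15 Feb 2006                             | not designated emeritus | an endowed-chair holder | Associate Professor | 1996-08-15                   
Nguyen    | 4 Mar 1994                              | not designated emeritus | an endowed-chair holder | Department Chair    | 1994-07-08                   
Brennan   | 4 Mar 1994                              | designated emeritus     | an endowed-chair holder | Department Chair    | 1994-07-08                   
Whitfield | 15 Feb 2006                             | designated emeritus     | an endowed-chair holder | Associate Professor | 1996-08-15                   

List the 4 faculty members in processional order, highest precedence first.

By current position: Brennan and Nguyen (Department Chair); then Halvorsen and Whitfield (Associate Professor).
Brennan and Nguyen both have date the degree was conferred 1994-07-08, so the next rule applies.
Brennan and Nguyen both have date of appointment to current position 4 Mar 1994, so the next rule applies.
Among Brennan and Nguyen, alphabetically by surname: Brennan before Nguyen.
Halvorsen and Whitfield both have date the degree was conferred 1996-08-15, so the next rule applies.
Halvorsen and Whitfield both have date of appointment to current position 15 Feb 2006, so the next rule applies.
Among Halvorsen and Whitfield, alphabetically by surname: Halvorsen before Whitfield.
Full order: Brennan, Nguyen, Halvorsen, Whitfield.

Brennan, Nguyen, Halvorsen, Whitfield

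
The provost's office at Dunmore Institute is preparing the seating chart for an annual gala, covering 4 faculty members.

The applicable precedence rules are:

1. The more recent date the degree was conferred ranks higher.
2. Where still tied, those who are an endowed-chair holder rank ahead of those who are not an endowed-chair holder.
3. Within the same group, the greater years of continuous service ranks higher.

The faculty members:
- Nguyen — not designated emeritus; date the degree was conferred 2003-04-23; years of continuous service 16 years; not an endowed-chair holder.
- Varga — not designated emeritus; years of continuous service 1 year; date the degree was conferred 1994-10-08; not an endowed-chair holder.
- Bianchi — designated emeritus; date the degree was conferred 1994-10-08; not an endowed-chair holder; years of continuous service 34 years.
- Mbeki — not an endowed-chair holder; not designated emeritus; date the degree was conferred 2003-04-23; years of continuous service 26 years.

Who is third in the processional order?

By date the degree was conferred (later first): Mbeki and Nguyen (both 2003-04-23); then Bianchi and Varga (both 1994-10-08).
Mbeki and Nguyen are each not an endowed-chair holder, so the next rule applies.
Among Mbeki and Nguyen, by years of continuous service (higher first): Mbeki (26 years) before Nguyen (16 years).
Bianchi and Varga are each not an endowed-chair holder, so the next rule applies.
Among Bianchi and Varga, by years of continuous service (higher first): Bianchi (34 years) before Varga (1 year).
Order: Mbeki, Nguyen, Bianchi, Varga.

Bianchi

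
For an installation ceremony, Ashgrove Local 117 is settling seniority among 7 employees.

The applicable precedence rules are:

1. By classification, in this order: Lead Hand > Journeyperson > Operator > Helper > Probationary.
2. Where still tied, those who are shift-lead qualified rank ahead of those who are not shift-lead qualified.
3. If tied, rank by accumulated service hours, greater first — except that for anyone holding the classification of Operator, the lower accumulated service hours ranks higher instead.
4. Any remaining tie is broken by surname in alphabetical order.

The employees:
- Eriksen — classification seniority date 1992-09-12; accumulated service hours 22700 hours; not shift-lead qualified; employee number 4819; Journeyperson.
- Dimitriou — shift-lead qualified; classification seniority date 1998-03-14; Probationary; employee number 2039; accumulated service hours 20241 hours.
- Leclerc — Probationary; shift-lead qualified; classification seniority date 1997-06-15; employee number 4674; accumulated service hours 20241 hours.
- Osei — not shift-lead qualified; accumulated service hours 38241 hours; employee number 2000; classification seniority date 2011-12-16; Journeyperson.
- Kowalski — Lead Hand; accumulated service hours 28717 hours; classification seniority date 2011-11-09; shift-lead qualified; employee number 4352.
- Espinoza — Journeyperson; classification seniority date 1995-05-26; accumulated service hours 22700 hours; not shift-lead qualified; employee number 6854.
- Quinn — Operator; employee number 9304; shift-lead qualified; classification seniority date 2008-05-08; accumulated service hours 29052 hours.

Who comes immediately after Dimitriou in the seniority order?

By classification: Kowalski (Lead Hand); then Osei, Eriksen and Espinoza (Journeyperson); then Quinn (Operator); then Dimitriou and Leclerc (Probationary).
Osei, Eriksen and Espinoza are each not shift-lead qualified, so the next rule applies.
Among Osei, Eriksen and Espinoza, by accumulated service hours (higher first): Osei (38241 hours) before Eriksen and Espinoza (22700 hours).
Among Eriksen and Espinoza, alphabetically by surname: Eriksen before Espinoza.
Dimitriou and Leclerc are each shift-lead qualified, so the next rule applies.
Dimitriou and Leclerc both have accumulated service hours 20241 hours, so the next rule applies.
Among Dimitriou and Leclerc, alphabetically by surname: Dimitriou before Leclerc.
Order: Kowalski, Osei, Eriksen, Espinoza, Quinn, Dimitriou, Leclerc.

Leclerc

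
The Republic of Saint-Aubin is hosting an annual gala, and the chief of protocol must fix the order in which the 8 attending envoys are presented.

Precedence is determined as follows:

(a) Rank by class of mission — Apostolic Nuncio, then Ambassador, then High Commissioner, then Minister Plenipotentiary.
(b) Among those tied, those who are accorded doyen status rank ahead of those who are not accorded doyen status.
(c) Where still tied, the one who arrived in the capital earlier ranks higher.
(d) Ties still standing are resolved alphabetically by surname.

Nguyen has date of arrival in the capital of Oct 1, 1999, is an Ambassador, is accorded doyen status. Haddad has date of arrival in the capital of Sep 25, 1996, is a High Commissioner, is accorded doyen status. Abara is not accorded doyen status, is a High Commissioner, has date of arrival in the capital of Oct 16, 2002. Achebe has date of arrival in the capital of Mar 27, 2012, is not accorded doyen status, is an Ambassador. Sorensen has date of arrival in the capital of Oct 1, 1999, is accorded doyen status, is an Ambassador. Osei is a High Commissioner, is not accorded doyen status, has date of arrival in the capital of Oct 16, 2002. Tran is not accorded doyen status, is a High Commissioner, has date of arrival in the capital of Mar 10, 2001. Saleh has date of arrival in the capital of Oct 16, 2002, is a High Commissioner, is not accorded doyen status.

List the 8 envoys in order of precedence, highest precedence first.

By class of mission: Nguyen, Sorensen and Achebe (Ambassador); then Haddad, Tran, Abara, Osei and Saleh (High Commissioner).
Among Nguyen, Sorensen and Achebe, accorded doyen status before not accorded doyen status: Nguyen and Sorensen (accorded doyen status) before Achebe (not accorded doyen status).
Nguyen and Sorensen both have date of arrival in the capital Oct 1, 1999, so the next rule applies.
Among Nguyen and Sorensen, alphabetically by surname: Nguyen before Sorensen.
Among Haddad, Tran, Abara, Osei and Saleh, accorded doyen status before not accorded doyen status: Haddad (accorded doyen status) before Tran, Abara, Osei and Saleh (not accorded doyen status).
Among Tran, Abara, Osei and Saleh, by date of arrival in the capital (earlier first): Tran (Mar 10, 2001) before Abara, Osei and Saleh (Oct 16, 2002).
Among Abara, Osei and Saleh, alphabetically by surname: Abara before Osei before Saleh.
Full order: Nguyen, Sorensen, Achebe, Haddad, Tran, Abara, Osei, Saleh.

Nguyen, Sorensen, Achebe, Haddad, Tran, Abara, Osei, Saleh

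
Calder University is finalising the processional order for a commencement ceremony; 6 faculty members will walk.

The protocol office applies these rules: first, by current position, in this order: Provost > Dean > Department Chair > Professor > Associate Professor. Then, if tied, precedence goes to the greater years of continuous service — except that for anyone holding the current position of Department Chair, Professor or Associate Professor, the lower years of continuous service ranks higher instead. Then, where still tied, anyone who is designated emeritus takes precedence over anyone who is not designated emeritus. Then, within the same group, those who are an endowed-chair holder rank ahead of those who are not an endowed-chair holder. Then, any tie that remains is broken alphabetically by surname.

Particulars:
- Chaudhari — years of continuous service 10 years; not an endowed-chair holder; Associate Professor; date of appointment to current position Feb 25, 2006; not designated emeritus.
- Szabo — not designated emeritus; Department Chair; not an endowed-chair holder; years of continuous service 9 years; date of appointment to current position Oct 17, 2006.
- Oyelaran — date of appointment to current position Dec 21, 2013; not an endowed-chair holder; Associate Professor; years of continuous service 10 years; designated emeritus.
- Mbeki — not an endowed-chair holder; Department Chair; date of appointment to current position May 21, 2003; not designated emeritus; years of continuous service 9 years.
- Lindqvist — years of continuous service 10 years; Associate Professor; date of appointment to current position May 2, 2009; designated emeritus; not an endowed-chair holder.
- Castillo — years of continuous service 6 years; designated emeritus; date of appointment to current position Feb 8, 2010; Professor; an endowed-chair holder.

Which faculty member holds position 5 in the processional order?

Oyelaran

By current position: Mbeki and Szabo (Department Chair); then Castillo (Professor); then Lindqvist, Oyelaran and Chaudhari (Associate Professor).
Mbeki and Szabo both have years of continuous service 9 years, so the next rule applies.
Mbeki and Szabo are each not designated emeritus, so the next rule applies.
Mbeki and Szabo are each not an endowed-chair holder, so the next rule applies.
Among Mbeki and Szabo, alphabetically by surname: Mbeki before Szabo.
Lindqvist, Oyelaran and Chaudhari all have years of continuous service 10 years, so the next rule applies.
Among Lindqvist, Oyelaran and Chaudhari, designated emeritus before not designated emeritus: Lindqvist and Oyelaran (designated emeritus) before Chaudhari (not designated emeritus).
Lindqvist and Oyelaran are each not an endowed-chair holder, so the next rule applies.
Among Lindqvist and Oyelaran, alphabetically by surname: Lindqvist before Oyelaran.
Order: Mbeki, Szabo, Castillo, Lindqvist, Oyelaran, Chaudhari.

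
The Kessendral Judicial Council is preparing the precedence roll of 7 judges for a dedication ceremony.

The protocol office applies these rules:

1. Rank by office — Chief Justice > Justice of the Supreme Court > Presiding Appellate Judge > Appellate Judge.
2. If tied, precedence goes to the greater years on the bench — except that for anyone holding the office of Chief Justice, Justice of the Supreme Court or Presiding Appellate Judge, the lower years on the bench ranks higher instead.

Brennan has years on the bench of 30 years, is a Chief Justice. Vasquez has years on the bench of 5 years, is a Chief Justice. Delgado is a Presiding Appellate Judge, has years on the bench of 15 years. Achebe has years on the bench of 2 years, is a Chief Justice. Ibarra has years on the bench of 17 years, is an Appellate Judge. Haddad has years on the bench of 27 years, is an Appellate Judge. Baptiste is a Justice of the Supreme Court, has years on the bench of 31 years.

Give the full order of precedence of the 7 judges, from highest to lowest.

Achebe, Vasquez, Brennan, Baptiste, Delgado, Haddad, Ibarra

By office: Achebe, Vasquez and Brennan (Chief Justice); then Baptiste (Justice of the Supreme Court); then Delgado (Presiding Appellate Judge); then Haddad and Ibarra (Appellate Judge).
Among Achebe, Vasquez and Brennan, by years on the bench (lower first) (reversed rule for this group): Achebe (2 years) before Vasquez (5 years) before Brennan (30 years).
Among Haddad and Ibarra, by years on the bench (higher first): Haddad (27 years) before Ibarra (17 years).
Full order: Achebe, Vasquez, Brennan, Baptiste, Delgado, Haddad, Ibarra.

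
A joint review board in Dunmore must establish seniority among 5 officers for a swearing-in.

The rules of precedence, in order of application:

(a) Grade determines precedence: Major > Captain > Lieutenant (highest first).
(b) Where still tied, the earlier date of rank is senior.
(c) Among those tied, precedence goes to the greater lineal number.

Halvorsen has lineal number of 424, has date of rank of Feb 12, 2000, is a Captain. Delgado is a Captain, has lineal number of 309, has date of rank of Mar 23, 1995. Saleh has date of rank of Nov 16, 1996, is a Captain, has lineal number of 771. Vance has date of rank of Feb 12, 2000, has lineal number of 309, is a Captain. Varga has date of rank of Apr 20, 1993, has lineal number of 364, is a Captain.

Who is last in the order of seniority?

Vance

By grade: Varga, Delgado, Saleh, Halvorsen and Vance (Captain).
Among Varga, Delgado, Saleh, Halvorsen and Vance, by date of rank (earlier first): Varga (Apr 20, 1993) before Delgado (Mar 23, 1995) before Saleh (Nov 16, 1996) before Halvorsen and Vance (Feb 12, 2000).
Among Halvorsen and Vance, by lineal number (higher first): Halvorsen (424) before Vance (309).
Order: Varga, Delgado, Saleh, Halvorsen, Vance.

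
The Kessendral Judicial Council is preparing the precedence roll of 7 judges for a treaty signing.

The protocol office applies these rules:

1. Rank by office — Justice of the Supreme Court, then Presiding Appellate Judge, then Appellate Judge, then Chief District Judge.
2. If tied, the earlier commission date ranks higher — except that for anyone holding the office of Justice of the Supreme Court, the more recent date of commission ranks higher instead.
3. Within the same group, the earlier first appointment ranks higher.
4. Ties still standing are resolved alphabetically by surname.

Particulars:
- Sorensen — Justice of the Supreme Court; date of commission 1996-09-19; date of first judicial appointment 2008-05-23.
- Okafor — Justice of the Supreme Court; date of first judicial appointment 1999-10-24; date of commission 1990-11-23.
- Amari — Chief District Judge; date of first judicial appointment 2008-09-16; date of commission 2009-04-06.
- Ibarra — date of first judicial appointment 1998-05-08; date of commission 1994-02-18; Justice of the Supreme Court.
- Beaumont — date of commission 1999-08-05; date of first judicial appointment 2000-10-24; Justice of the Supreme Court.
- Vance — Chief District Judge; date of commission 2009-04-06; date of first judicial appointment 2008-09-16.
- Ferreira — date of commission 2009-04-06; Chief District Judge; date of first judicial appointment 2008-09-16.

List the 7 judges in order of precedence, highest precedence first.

By office: Beaumont, Sorensen, Ibarra and Okafor (Justice of the Supreme Court); then Amari, Ferreira and Vance (Chief District Judge).
Among Beaumont, Sorensen, Ibarra and Okafor, by date of commission (later first) (reversed rule for this group): Beaumont (1999-08-05) before Sorensen (1996-09-19) before Ibarra (1994-02-18) before Okafor (1990-11-23).
Amari, Ferreira and Vance all have date of commission 2009-04-06, so the next rule applies.
Amari, Ferreira and Vance all have date of first judicial appointment 2008-09-16, so the next rule applies.
Among Amari, Ferreira and Vance, alphabetically by surname: Amari before Ferreira before Vance.
Full order: Beaumont, Sorensen, Ibarra, Okafor, Amari, Ferreira, Vance.

Beaumont, Sorensen, Ibarra, Okafor, Amari, Ferreira, Vance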